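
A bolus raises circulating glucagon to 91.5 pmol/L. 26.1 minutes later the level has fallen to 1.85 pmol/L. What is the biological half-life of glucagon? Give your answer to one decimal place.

4.6 minutes

A/A₀ = 1.85/91.5 ≈ 0.020219.
n = log₂(49.459) ≈ 5.6282 half-lives elapsed in 26.1 minutes.
t½ = 26.1/5.6282 ≈ 4.6374 minutes.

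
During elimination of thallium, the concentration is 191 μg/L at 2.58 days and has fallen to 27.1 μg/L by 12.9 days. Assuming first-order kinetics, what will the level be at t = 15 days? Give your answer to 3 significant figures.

18.2 μg/L

Over Δt = 12.9 − 2.58 = 10.32 days, the level fell by a factor of 191/27.1 ≈ 7.048.
n = log₂(7.048) ≈ 2.8172 half-lives, so t½ = 10.32/2.8172 ≈ 3.6632 days.
From t = 12.9 to t = 15: 27.1 × (1/2)^((15−12.9)/3.6632) ≈ 18.214 μg/L.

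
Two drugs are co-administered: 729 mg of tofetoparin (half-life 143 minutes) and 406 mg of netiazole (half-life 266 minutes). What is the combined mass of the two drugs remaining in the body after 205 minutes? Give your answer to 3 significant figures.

508 mg

tofetoparin: 729 × (1/2)^(205/143) = 729 × (1/2)^1.4336 ≈ 269.89 mg.
netiazole: 406 × (1/2)^(205/266) = 406 × (1/2)^0.77068 ≈ 237.97 mg.
Total = 269.89 + 237.97 ≈ 507.86 mg.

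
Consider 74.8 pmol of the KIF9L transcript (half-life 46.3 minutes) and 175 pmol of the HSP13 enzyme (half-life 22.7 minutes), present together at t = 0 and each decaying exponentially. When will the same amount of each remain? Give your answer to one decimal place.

Set 74.8·(1/2)^(t/46.3) = 175·(1/2)^(t/22.7).
Taking log₂: log₂(74.8/175) = t·(1/46.3 − 1/22.7).
log₂(0.42743) = -1.2262; 1/46.3 − 1/22.7 = -0.022455.
t = -1.2262 / -0.022455 ≈ 54.61 minutes.

54.6 minutes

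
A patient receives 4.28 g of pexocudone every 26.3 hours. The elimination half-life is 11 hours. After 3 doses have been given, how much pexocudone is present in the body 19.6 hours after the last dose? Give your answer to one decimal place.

1.5 g

The 3 doses were given 72.2, 45.9, 19.6 hours ago.
Total = 4.28·(1/2)^(72.2/11) + 4.28·(1/2)^(45.9/11) + 4.28·(1/2)^(19.6/11)
      = 0.045247 + 0.23732 + 1.2447 ≈ 1.5273 g.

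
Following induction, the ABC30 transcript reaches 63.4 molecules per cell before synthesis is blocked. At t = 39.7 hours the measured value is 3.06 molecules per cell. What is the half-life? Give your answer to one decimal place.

9.1 hours

A/A₀ = 3.06/63.4 ≈ 0.048265.
n = log₂(20.719) ≈ 4.3729 half-lives elapsed in 39.7 hours.
t½ = 39.7/4.3729 ≈ 9.0787 hours.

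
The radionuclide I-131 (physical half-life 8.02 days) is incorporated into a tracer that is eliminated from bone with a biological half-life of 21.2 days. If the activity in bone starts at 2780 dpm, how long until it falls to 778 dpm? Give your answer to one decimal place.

10.7 days

1/t_eff = 1/t_phys + 1/t_biol = 1/8.02 + 1/21.2 = 0.17186 per day.
t_eff = 8.02 × 21.2 / (8.02 + 21.2) ≈ 5.8188 days.
n = log₂(2780/778) ≈ 1.8372; t = 1.8372 × 5.8188 ≈ 10.69 days.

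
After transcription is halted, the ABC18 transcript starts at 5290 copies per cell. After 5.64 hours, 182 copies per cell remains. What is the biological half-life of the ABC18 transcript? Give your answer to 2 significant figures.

1.2 hours

A/A₀ = 182/5290 ≈ 0.034405.
n = log₂(29.066) ≈ 4.8613 half-lives elapsed in 5.64 hours.
t½ = 5.64/4.8613 ≈ 1.1602 hours.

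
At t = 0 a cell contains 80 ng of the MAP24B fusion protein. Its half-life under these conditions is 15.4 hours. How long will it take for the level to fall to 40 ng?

15.4 hours

40/80 = 1/2, so 1 half-life has elapsed.
t = 1 × 15.4 = 15.4 hours.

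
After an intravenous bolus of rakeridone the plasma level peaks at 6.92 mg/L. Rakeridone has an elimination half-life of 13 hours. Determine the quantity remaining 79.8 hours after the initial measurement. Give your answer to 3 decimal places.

0.098 mg/L

Number of half-lives: n = 79.8/13 ≈ 6.1385.
Remaining = 6.92 × (1/2)^6.1385 = 6.92 × 0.014195 ≈ 0.09823 mg/L.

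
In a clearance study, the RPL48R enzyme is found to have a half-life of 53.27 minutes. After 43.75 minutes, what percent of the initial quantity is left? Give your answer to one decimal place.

n = 43.75/53.27 ≈ 0.82129 half-lives.
Fraction remaining = (1/2)^0.82129 ≈ 0.56594, i.e. 56.594%.

56.6%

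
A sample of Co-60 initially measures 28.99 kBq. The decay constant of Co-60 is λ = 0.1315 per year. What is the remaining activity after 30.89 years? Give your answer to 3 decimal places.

t½ = ln 2 / λ = 0.69315 / 0.1315 ≈ 5.2711 years.
Number of half-lives: n = 30.89/5.2711 ≈ 5.8603.
Remaining = 28.99 × (1/2)^5.8603 = 28.99 × 0.017214 ≈ 0.49903 kBq.

0.499 kBq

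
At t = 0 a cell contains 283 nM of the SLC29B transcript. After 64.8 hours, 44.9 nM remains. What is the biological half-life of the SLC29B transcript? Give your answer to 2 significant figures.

24 hours

A/A₀ = 44.9/283 ≈ 0.15866.
n = log₂(6.3029) ≈ 2.656 half-lives elapsed in 64.8 hours.
t½ = 64.8/2.656 ≈ 24.397 hours.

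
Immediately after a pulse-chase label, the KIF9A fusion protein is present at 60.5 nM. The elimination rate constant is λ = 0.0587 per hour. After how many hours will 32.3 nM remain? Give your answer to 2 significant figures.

t½ = ln 2 / λ = 0.69315 / 0.0587 ≈ 11.808 hours.
Fraction remaining = 32.3/60.5 ≈ 0.53388.
n = log₂(60.5/32.3) = ln(1.8731)/ln 2 ≈ 0.9054 half-lives.
t = n × t½ = 0.9054 × 11.808 ≈ 10.691 hours.

11 hours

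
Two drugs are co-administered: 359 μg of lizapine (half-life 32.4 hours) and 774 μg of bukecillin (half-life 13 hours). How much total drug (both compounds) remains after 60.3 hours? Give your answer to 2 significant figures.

lizapine: 359 × (1/2)^(60.3/32.4) = 359 × (1/2)^1.8611 ≈ 98.82 μg.
bukecillin: 774 × (1/2)^(60.3/13) = 774 × (1/2)^4.6385 ≈ 31.076 μg.
Total = 98.82 + 31.076 ≈ 129.9 μg.

130 μg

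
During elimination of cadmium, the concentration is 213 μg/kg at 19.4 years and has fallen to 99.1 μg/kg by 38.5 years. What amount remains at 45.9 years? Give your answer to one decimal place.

Over Δt = 38.5 − 19.4 = 19.1 years, the level fell by a factor of 213/99.1 ≈ 2.1493.
n = log₂(2.1493) ≈ 1.1039 half-lives, so t½ = 19.1/1.1039 ≈ 17.302 years.
From t = 38.5 to t = 45.9: 99.1 × (1/2)^((45.9−38.5)/17.302) ≈ 73.676 μg/kg.

73.7 μg/kg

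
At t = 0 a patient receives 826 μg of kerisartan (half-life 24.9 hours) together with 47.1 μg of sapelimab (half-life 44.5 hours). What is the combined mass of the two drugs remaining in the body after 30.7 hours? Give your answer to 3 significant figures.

381 μg

kerisartan: 826 × (1/2)^(30.7/24.9) = 826 × (1/2)^1.2329 ≈ 351.42 μg.
sapelimab: 47.1 × (1/2)^(30.7/44.5) = 47.1 × (1/2)^0.68989 ≈ 29.197 μg.
Total = 351.42 + 29.197 ≈ 380.62 μg.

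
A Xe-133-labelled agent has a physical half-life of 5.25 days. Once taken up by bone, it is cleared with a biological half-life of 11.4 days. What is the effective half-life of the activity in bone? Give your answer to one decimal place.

3.6 days

1/t_eff = 1/t_phys + 1/t_biol = 1/5.25 + 1/11.4 = 0.2782 per day.
t_eff = 5.25 × 11.4 / (5.25 + 11.4) ≈ 3.5946 days.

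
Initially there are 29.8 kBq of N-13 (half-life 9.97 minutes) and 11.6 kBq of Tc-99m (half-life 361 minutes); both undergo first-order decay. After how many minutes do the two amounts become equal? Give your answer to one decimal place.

14.0 minutes

Set 29.8·(1/2)^(t/9.97) = 11.6·(1/2)^(t/361).
Taking log₂: log₂(29.8/11.6) = t·(1/9.97 − 1/361).
log₂(2.569) = 1.3612; 1/9.97 − 1/361 = 0.097531.
t = 1.3612 / 0.097531 ≈ 13.956 minutes.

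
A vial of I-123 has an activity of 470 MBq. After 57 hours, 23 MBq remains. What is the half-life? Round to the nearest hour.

13 hours

A/A₀ = 23/470 ≈ 0.048936.
n = log₂(20.435) ≈ 4.353 half-lives elapsed in 57 hours.
t½ = 57/4.353 ≈ 13.095 hours.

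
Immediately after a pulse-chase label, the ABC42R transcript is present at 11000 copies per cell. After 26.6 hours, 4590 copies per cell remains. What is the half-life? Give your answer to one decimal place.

21.1 hours

A/A₀ = 4590/11000 ≈ 0.41727.
n = log₂(2.3965) ≈ 1.2609 half-lives elapsed in 26.6 hours.
t½ = 26.6/1.2609 ≈ 21.095 hours.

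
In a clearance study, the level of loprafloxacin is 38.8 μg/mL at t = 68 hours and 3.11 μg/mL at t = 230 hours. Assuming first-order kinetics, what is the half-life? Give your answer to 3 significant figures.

Over Δt = 230 − 68 = 162 hours, the level fell by a factor of 38.8/3.11 ≈ 12.476.
n = log₂(12.476) ≈ 3.6411 half-lives, so t½ = 162/3.6411 ≈ 44.492 hours.

44.5 hours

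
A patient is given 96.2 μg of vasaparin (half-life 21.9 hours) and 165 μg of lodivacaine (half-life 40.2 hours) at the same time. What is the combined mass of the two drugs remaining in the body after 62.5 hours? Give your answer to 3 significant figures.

69.5 μg

vasaparin: 96.2 × (1/2)^(62.5/21.9) = 96.2 × (1/2)^2.8539 ≈ 13.307 μg.
lodivacaine: 165 × (1/2)^(62.5/40.2) = 165 × (1/2)^1.5547 ≈ 56.165 μg.
Total = 13.307 + 56.165 ≈ 69.472 μg.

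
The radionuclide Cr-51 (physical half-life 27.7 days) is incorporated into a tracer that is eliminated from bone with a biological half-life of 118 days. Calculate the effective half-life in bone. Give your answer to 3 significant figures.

22.4 days

1/t_eff = 1/t_phys + 1/t_biol = 1/27.7 + 1/118 = 0.044576 per day.
t_eff = 27.7 × 118 / (27.7 + 118) ≈ 22.434 days.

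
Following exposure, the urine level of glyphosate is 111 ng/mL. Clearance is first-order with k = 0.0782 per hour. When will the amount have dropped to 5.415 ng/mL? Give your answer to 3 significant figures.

t½ = ln 2 / k = 0.69315 / 0.0782 ≈ 8.8638 hours.
Fraction remaining = 5.415/111 ≈ 0.048784.
n = log₂(111/5.415) = ln(20.499)/ln 2 ≈ 4.3575 half-lives.
t = n × t½ = 4.3575 × 8.8638 ≈ 38.623 hours.

38.6 hours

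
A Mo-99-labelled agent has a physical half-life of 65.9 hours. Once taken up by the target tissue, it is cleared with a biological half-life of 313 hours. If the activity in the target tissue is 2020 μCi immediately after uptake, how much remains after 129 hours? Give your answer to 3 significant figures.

391 μCi

1/t_eff = 1/t_phys + 1/t_biol = 1/65.9 + 1/313 = 0.018369 per hour.
t_eff = 65.9 × 313 / (65.9 + 313) ≈ 54.438 hours.
Remaining = 2020 × (1/2)^(129/54.438) = 2020 × (1/2)^2.3697 ≈ 390.85 μCi.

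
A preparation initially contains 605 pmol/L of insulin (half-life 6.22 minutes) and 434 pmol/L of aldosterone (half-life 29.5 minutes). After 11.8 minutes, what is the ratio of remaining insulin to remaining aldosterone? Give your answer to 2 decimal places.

insulin: 605 × (1/2)^(11.8/6.22) = 605 × (1/2)^1.8971 ≈ 162.43 pmol/L.
aldosterone: 434 × (1/2)^(11.8/29.5) = 434 × (1/2)^0.4 ≈ 328.91 pmol/L.
Ratio ≈ 162.43 / 328.91 ≈ 0.49385.

0.49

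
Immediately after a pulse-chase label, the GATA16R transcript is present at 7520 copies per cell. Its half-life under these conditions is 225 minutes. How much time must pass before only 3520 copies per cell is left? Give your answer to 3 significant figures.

246 minutes

Fraction remaining = 3520/7520 ≈ 0.46809.
n = log₂(7520/3520) = ln(2.1364)/ln 2 ≈ 1.0952 half-lives.
t = n × t½ = 1.0952 × 225 ≈ 246.41 minutes.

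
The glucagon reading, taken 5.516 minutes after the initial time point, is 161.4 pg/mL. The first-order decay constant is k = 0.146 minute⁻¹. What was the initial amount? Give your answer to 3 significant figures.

t½ = ln 2 / k = 0.69315 / 0.146 ≈ 4.7476 minutes.
Number of half-lives elapsed: n = 5.516/4.7476 ≈ 1.1619.
A₀ = A × 2^n = 161.4 × 2^1.1619 = 161.4 × 2.2374 ≈ 361.12 pg/mL.

361 pg/mL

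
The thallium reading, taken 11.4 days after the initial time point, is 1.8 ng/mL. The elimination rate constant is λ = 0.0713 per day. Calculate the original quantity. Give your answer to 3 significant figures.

4.06 ng/mL

t½ = ln 2 / λ = 0.69315 / 0.0713 ≈ 9.7216 days.
Number of half-lives elapsed: n = 11.4/9.7216 ≈ 1.1727.
A₀ = A × 2^n = 1.8 × 2^1.1727 = 1.8 × 2.2543 ≈ 4.0577 ng/mL.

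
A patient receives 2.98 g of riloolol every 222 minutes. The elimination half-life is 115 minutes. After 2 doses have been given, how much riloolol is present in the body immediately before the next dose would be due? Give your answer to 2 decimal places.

The 2 doses were given 444, 222 minutes ago.
Total = 2.98·(1/2)^(444/115) + 2.98·(1/2)^(222/115)
      = 0.20511 + 0.7818 ≈ 0.98691 g.

0.99 g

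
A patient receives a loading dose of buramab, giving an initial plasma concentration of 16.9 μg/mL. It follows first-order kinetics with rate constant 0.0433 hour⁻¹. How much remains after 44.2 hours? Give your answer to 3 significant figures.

t½ = ln 2 / k = 0.69315 / 0.0433 ≈ 16.008 hours.
Number of half-lives: n = 44.2/16.008 ≈ 2.7611.
Remaining = 16.9 × (1/2)^2.7611 = 16.9 × 0.14751 ≈ 2.4929 μg/mL.

2.49 μg/mL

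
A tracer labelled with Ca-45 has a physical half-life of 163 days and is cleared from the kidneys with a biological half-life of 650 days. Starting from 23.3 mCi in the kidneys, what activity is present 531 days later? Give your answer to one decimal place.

1/t_eff = 1/t_phys + 1/t_biol = 1/163 + 1/650 = 0.0076734 per day.
t_eff = 163 × 650 / (163 + 650) ≈ 130.32 days.
Remaining = 23.3 × (1/2)^(531/130.32) = 23.3 × (1/2)^4.0746 ≈ 1.3829 mCi.

1.4 mCi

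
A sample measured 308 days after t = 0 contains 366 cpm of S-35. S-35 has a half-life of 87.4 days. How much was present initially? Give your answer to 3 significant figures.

Number of half-lives elapsed: n = 308/87.4 ≈ 3.524.
A₀ = A × 2^n = 366 × 2^3.524 = 366 × 11.504 ≈ 4210.4 cpm.

4210 cpm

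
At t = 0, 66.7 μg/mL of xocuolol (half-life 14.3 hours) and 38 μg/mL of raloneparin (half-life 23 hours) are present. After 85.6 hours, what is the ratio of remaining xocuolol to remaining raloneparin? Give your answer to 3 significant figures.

xocuolol: 66.7 × (1/2)^(85.6/14.3) = 66.7 × (1/2)^5.986 ≈ 1.0523 μg/mL.
raloneparin: 38 × (1/2)^(85.6/23) = 38 × (1/2)^3.7217 ≈ 2.8802 μg/mL.
Ratio ≈ 1.0523 / 2.8802 ≈ 0.36537.

0.365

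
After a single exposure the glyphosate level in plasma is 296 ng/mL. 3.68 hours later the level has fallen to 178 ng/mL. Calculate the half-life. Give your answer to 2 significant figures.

5.0 hours

A/A₀ = 178/296 ≈ 0.60135.
n = log₂(1.6629) ≈ 0.73372 half-lives elapsed in 3.68 hours.
t½ = 3.68/0.73372 ≈ 5.0155 hours.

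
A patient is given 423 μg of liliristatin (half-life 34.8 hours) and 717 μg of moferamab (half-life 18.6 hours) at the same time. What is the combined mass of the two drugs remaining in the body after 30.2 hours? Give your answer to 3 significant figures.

464 μg

liliristatin: 423 × (1/2)^(30.2/34.8) = 423 × (1/2)^0.86782 ≈ 231.79 μg.
moferamab: 717 × (1/2)^(30.2/18.6) = 717 × (1/2)^1.6237 ≈ 232.68 μg.
Total = 231.79 + 232.68 ≈ 464.47 μg.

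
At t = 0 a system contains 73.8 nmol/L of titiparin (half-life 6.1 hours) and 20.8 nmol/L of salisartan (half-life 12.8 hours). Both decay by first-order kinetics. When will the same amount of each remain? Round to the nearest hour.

Set 73.8·(1/2)^(t/6.1) = 20.8·(1/2)^(t/12.8).
Taking log₂: log₂(73.8/20.8) = t·(1/6.1 − 1/12.8).
log₂(3.5481) = 1.827; 1/6.1 − 1/12.8 = 0.085809.
t = 1.827 / 0.085809 ≈ 21.292 hours.

21 hours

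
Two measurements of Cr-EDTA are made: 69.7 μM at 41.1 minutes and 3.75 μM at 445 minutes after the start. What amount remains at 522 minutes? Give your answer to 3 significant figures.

Over Δt = 445 − 41.1 = 403.9 minutes, the level fell by a factor of 69.7/3.75 ≈ 18.587.
n = log₂(18.587) ≈ 4.2162 half-lives, so t½ = 403.9/4.2162 ≈ 95.797 minutes.
From t = 445 to t = 522: 3.75 × (1/2)^((522−445)/95.797) ≈ 2.1482 μM.

2.15 μM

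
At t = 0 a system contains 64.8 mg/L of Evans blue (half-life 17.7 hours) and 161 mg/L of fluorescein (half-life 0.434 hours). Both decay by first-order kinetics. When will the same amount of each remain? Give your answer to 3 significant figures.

Set 64.8·(1/2)^(t/17.7) = 161·(1/2)^(t/0.434).
Taking log₂: log₂(64.8/161) = t·(1/17.7 − 1/0.434).
log₂(0.40248) = -1.313; 1/17.7 − 1/0.434 = -2.2477.
t = -1.313 / -2.2477 ≈ 0.58416 hours.

0.584 hours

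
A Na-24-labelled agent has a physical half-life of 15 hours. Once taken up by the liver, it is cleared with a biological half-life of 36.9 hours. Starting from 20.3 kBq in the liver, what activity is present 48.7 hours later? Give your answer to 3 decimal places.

1/t_eff = 1/t_phys + 1/t_biol = 1/15 + 1/36.9 = 0.093767 per hour.
t_eff = 15 × 36.9 / (15 + 36.9) ≈ 10.665 hours.
Remaining = 20.3 × (1/2)^(48.7/10.665) = 20.3 × (1/2)^4.5664 ≈ 0.85676 kBq.

0.857 kBq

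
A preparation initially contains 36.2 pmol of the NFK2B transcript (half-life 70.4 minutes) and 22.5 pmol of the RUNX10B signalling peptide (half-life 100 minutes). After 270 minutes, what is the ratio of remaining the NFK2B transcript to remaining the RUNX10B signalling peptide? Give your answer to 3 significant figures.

0.732

NFK2B transcript: 36.2 × (1/2)^(270/70.4) = 36.2 × (1/2)^3.8352 ≈ 2.5362 pmol.
RUNX10B signalling peptide: 22.5 × (1/2)^(270/100) = 22.5 × (1/2)^2.7 ≈ 3.4626 pmol.
Ratio ≈ 2.5362 / 3.4626 ≈ 0.73247.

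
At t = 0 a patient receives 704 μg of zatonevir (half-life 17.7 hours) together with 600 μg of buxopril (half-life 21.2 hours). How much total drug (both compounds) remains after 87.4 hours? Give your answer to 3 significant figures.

zatonevir: 704 × (1/2)^(87.4/17.7) = 704 × (1/2)^4.9379 ≈ 22.968 μg.
buxopril: 600 × (1/2)^(87.4/21.2) = 600 × (1/2)^4.1226 ≈ 34.444 μg.
Total = 22.968 + 34.444 ≈ 57.412 μg.

57.4 μg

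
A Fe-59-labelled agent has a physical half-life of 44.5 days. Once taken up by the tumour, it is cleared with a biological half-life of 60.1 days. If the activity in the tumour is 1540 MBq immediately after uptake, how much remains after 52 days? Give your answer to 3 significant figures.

1/t_eff = 1/t_phys + 1/t_biol = 1/44.5 + 1/60.1 = 0.039111 per day.
t_eff = 44.5 × 60.1 / (44.5 + 60.1) ≈ 25.568 days.
Remaining = 1540 × (1/2)^(52/25.568) = 1540 × (1/2)^2.0338 ≈ 376.09 MBq.

376 MBq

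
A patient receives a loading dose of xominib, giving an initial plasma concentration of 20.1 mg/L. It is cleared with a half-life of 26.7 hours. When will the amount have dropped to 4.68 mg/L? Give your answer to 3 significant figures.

56.1 hours

Fraction remaining = 4.68/20.1 ≈ 0.23284.
n = log₂(20.1/4.68) = ln(4.2949)/ln 2 ≈ 2.1026 half-lives.
t = n × t½ = 2.1026 × 26.7 ≈ 56.14 hours.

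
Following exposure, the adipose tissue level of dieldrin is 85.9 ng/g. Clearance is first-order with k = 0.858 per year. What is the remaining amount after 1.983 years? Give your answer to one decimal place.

t½ = ln 2 / k = 0.69315 / 0.858 ≈ 0.80786 years.
Number of half-lives: n = 1.983/0.80786 ≈ 2.4546.
Remaining = 85.9 × (1/2)^2.4546 = 85.9 × 0.18243 ≈ 15.67 ng/g.

15.7 ng/g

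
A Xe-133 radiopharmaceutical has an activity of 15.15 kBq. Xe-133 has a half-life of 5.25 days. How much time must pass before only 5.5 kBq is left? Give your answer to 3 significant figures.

7.67 days

Fraction remaining = 5.5/15.15 ≈ 0.36304.
n = log₂(15.15/5.5) = ln(2.7545)/ln 2 ≈ 1.4618 half-lives.
t = n × t½ = 1.4618 × 5.25 ≈ 7.6745 days.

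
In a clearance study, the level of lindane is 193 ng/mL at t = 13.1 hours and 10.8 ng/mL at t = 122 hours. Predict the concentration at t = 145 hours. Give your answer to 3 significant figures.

5.87 ng/mL

Over Δt = 122 − 13.1 = 108.9 hours, the level fell by a factor of 193/10.8 ≈ 17.87.
n = log₂(17.87) ≈ 4.1595 half-lives, so t½ = 108.9/4.1595 ≈ 26.181 hours.
From t = 122 to t = 145: 10.8 × (1/2)^((145−122)/26.181) ≈ 5.8745 ng/mL.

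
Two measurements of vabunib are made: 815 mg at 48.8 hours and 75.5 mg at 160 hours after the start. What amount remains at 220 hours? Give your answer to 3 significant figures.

20.9 mg

Over Δt = 160 − 48.8 = 111.2 hours, the level fell by a factor of 815/75.5 ≈ 10.795.
n = log₂(10.795) ≈ 3.4323 half-lives, so t½ = 111.2/3.4323 ≈ 32.399 hours.
From t = 160 to t = 220: 75.5 × (1/2)^((220−160)/32.399) ≈ 20.915 mg.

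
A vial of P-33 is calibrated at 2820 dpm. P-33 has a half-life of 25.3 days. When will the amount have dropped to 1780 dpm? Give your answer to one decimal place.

Fraction remaining = 1780/2820 ≈ 0.63121.
n = log₂(2820/1780) = ln(1.5843)/ln 2 ≈ 0.66382 half-lives.
t = n × t½ = 0.66382 × 25.3 ≈ 16.795 days.

16.8 days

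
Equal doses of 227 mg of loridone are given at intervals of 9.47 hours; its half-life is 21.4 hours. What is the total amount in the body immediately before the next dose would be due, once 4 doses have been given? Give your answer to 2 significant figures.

The 4 doses were given 37.88, 28.41, 18.94, 9.47 hours ago.
Total = 227·(1/2)^(37.88/21.4) + 227·(1/2)^(28.41/21.4) + 227·(1/2)^(18.94/21.4) + 227·(1/2)^(9.47/21.4)
      = 66.554 + 90.446 + 122.91 + 167.04 ≈ 446.95 mg.

450 mg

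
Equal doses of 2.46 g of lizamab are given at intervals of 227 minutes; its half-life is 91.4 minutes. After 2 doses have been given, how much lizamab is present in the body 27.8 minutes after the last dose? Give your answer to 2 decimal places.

The 2 doses were given 254.8, 27.8 minutes ago.
Total = 2.46·(1/2)^(254.8/91.4) + 2.46·(1/2)^(27.8/91.4)
      = 0.35624 + 1.9924 ≈ 2.3486 g.

2.35 g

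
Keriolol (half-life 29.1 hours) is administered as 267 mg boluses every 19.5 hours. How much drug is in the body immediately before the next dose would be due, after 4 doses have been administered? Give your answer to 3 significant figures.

The 4 doses were given 78, 58.5, 39, 19.5 hours ago.
Total = 267·(1/2)^(78/29.1) + 267·(1/2)^(58.5/29.1) + 267·(1/2)^(39/29.1) + 267·(1/2)^(19.5/29.1)
      = 41.651 + 66.275 + 105.46 + 167.8 ≈ 381.18 mg.

381 mg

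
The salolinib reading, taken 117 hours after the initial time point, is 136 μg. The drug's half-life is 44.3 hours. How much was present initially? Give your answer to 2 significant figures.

Number of half-lives elapsed: n = 117/44.3 ≈ 2.6411.
A₀ = A × 2^n = 136 × 2^2.6411 = 136 × 6.238 ≈ 848.37 μg.

850 μg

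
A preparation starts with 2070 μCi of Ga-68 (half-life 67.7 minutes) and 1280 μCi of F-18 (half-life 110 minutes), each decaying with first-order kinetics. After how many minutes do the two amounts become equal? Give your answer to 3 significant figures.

122 minutes

Set 2070·(1/2)^(t/67.7) = 1280·(1/2)^(t/110).
Taking log₂: log₂(2070/1280) = t·(1/67.7 − 1/110).
log₂(1.6172) = 0.69349; 1/67.7 − 1/110 = 0.0056801.
t = 0.69349 / 0.0056801 ≈ 122.09 minutes.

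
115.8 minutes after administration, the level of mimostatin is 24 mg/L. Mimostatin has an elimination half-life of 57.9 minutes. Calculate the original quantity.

Number of half-lives elapsed: n = 115.8/57.9 ≈ 2.
A₀ = A × 2^n = 24 × 2^2 = 24 × 4 ≈ 96 mg/L.

96 mg/L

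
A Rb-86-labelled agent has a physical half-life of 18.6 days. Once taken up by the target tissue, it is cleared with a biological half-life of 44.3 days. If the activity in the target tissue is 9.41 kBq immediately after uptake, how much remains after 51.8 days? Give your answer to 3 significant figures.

0.607 kBq

1/t_eff = 1/t_phys + 1/t_biol = 1/18.6 + 1/44.3 = 0.076337 per day.
t_eff = 18.6 × 44.3 / (18.6 + 44.3) ≈ 13.1 days.
Remaining = 9.41 × (1/2)^(51.8/13.1) = 9.41 × (1/2)^3.9542 ≈ 0.60708 kBq.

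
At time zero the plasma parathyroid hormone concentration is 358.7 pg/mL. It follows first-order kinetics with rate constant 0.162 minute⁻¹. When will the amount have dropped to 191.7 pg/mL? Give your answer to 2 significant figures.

t½ = ln 2 / λ = 0.69315 / 0.162 ≈ 4.2787 minutes.
Fraction remaining = 191.7/358.7 ≈ 0.53443.
n = log₂(358.7/191.7) = ln(1.8712)/ln 2 ≈ 0.90393 half-lives.
t = n × t½ = 0.90393 × 4.2787 ≈ 3.8676 minutes.

3.9 minutes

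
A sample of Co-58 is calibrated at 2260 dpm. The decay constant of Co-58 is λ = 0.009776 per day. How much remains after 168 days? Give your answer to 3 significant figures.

t½ = ln 2 / λ = 0.69315 / 0.009776 ≈ 70.903 days.
Number of half-lives: n = 168/70.903 ≈ 2.3694.
Remaining = 2260 × (1/2)^2.3694 = 2260 × 0.19352 ≈ 437.36 dpm.

437 dpm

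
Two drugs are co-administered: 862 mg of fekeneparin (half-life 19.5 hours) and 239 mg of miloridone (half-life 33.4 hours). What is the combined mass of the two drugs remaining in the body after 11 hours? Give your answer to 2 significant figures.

fekeneparin: 862 × (1/2)^(11/19.5) = 862 × (1/2)^0.5641 ≈ 583.04 mg.
miloridone: 239 × (1/2)^(11/33.4) = 239 × (1/2)^0.32934 ≈ 190.22 mg.
Total = 583.04 + 190.22 ≈ 773.26 mg.

770 mg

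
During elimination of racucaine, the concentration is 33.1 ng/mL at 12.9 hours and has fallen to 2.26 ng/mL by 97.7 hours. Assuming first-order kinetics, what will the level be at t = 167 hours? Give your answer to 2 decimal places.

0.25 ng/mL

Over Δt = 97.7 − 12.9 = 84.8 hours, the level fell by a factor of 33.1/2.26 ≈ 14.646.
n = log₂(14.646) ≈ 3.8724 half-lives, so t½ = 84.8/3.8724 ≈ 21.898 hours.
From t = 97.7 to t = 167: 2.26 × (1/2)^((167−97.7)/21.898) ≈ 0.25204 ng/mL.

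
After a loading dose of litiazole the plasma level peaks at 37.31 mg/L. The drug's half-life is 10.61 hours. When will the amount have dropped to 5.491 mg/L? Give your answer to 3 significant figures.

29.3 hours

Fraction remaining = 5.491/37.31 ≈ 0.14717.
n = log₂(37.31/5.491) = ln(6.7948)/ln 2 ≈ 2.7644 half-lives.
t = n × t½ = 2.7644 × 10.61 ≈ 29.331 hours.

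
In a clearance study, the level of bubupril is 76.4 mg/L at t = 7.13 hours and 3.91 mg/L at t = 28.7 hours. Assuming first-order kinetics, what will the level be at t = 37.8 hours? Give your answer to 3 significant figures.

1.12 mg/L

Over Δt = 28.7 − 7.13 = 21.57 hours, the level fell by a factor of 76.4/3.91 ≈ 19.54.
n = log₂(19.54) ≈ 4.2883 half-lives, so t½ = 21.57/4.2883 ≈ 5.0299 hours.
From t = 28.7 to t = 37.8: 3.91 × (1/2)^((37.8−28.7)/5.0299) ≈ 1.1157 mg/L.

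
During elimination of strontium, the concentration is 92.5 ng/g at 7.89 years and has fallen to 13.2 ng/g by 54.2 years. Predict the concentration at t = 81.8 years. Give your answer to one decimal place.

4.1 ng/g

Over Δt = 54.2 − 7.89 = 46.31 years, the level fell by a factor of 92.5/13.2 ≈ 7.0076.
n = log₂(7.0076) ≈ 2.8089 half-lives, so t½ = 46.31/2.8089 ≈ 16.487 years.
From t = 54.2 to t = 81.8: 13.2 × (1/2)^((81.8−54.2)/16.487) ≈ 4.1365 ng/g.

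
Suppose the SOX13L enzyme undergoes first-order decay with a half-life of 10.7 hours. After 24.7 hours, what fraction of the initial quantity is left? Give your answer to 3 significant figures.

n = 24.7/10.7 ≈ 2.3084 half-lives.
Fraction remaining = (1/2)^2.3084 ≈ 0.20188.

0.202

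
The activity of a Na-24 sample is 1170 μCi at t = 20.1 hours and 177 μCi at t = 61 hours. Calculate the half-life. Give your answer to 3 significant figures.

15.0 hours

Over Δt = 61 − 20.1 = 40.9 hours, the level fell by a factor of 1170/177 ≈ 6.6102.
n = log₂(6.6102) ≈ 2.7247 half-lives, so t½ = 40.9/2.7247 ≈ 15.011 hours.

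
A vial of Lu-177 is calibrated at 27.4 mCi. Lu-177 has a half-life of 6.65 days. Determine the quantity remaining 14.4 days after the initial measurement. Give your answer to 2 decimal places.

Number of half-lives: n = 14.4/6.65 ≈ 2.1654.
Remaining = 27.4 × (1/2)^2.1654 = 27.4 × 0.22292 ≈ 6.108 mCi.

6.11 mCi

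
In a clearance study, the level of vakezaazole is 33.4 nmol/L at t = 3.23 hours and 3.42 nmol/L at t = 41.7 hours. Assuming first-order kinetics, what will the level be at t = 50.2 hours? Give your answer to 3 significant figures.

2.07 nmol/L

Over Δt = 41.7 − 3.23 = 38.47 hours, the level fell by a factor of 33.4/3.42 ≈ 9.7661.
n = log₂(9.7661) ≈ 3.2878 half-lives, so t½ = 38.47/3.2878 ≈ 11.701 hours.
From t = 41.7 to t = 50.2: 3.42 × (1/2)^((50.2−41.7)/11.701) ≈ 2.067 nmol/L.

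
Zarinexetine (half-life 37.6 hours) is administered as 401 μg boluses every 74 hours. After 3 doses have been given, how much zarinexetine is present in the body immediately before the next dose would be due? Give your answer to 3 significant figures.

135 μg

The 3 doses were given 222, 148, 74 hours ago.
Total = 401·(1/2)^(222/37.6) + 401·(1/2)^(148/37.6) + 401·(1/2)^(74/37.6)
      = 6.6956 + 26.196 + 102.49 ≈ 135.38 μg.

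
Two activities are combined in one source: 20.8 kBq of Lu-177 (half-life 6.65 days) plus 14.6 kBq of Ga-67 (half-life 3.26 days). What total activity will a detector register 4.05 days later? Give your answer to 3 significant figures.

19.8 kBq

Lu-177: 20.8 × (1/2)^(4.05/6.65) = 20.8 × (1/2)^0.60902 ≈ 13.637 kBq.
Ga-67: 14.6 × (1/2)^(4.05/3.26) = 14.6 × (1/2)^1.2423 ≈ 6.1713 kBq.
Total = 13.637 + 6.1713 ≈ 19.809 kBq.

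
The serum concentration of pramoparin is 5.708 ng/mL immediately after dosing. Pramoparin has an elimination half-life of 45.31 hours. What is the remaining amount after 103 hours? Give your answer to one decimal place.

Number of half-lives: n = 103/45.31 ≈ 2.2732.
Remaining = 5.708 × (1/2)^2.2732 = 5.708 × 0.20687 ≈ 1.1808 ng/mL.

1.2 ng/mL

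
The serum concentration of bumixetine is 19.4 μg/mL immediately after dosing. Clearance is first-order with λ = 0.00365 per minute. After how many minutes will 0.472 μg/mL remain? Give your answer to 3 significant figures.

t½ = ln 2 / λ = 0.69315 / 0.00365 ≈ 189.9 minutes.
Fraction remaining = 0.472/19.4 ≈ 0.02433.
n = log₂(19.4/0.472) = ln(41.102)/ln 2 ≈ 5.3611 half-lives.
t = n × t½ = 5.3611 × 189.9 ≈ 1018.1 minutes.

1020 minutes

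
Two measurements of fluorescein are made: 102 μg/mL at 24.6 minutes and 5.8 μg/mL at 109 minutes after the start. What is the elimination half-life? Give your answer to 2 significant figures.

20 minutes

Over Δt = 109 − 24.6 = 84.4 minutes, the level fell by a factor of 102/5.8 ≈ 17.586.
n = log₂(17.586) ≈ 4.1364 half-lives, so t½ = 84.4/4.1364 ≈ 20.404 minutes.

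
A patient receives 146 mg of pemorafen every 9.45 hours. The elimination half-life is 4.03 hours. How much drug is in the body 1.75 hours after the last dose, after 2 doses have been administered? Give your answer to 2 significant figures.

The 2 doses were given 11.2, 1.75 hours ago.
Total = 146·(1/2)^(11.2/4.03) + 146·(1/2)^(1.75/4.03)
      = 21.269 + 108.05 ≈ 129.32 mg.

130 mg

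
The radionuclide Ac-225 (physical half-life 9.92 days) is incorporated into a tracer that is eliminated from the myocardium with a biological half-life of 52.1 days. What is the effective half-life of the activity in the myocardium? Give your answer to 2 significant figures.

8.3 days

1/t_eff = 1/t_phys + 1/t_biol = 1/9.92 + 1/52.1 = 0.12 per day.
t_eff = 9.92 × 52.1 / (9.92 + 52.1) ≈ 8.3333 days.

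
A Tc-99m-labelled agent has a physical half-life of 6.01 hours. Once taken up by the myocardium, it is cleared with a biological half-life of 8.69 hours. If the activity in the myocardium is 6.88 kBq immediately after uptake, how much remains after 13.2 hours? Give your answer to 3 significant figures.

1/t_eff = 1/t_phys + 1/t_biol = 1/6.01 + 1/8.69 = 0.28146 per hour.
t_eff = 6.01 × 8.69 / (6.01 + 8.69) ≈ 3.5529 hours.
Remaining = 6.88 × (1/2)^(13.2/3.5529) = 6.88 × (1/2)^3.7153 ≈ 0.5238 kBq.

0.524 kBq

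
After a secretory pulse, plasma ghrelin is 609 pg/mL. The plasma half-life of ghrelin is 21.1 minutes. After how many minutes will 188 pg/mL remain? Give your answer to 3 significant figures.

Fraction remaining = 188/609 ≈ 0.3087.
n = log₂(609/188) = ln(3.2394)/ln 2 ≈ 1.6957 half-lives.
t = n × t½ = 1.6957 × 21.1 ≈ 35.779 minutes.

35.8 minutes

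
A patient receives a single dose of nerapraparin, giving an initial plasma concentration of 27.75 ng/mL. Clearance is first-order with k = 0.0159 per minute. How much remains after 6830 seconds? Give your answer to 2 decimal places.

t½ = ln 2 / k = 0.69315 / 0.0159 ≈ 43.594 minutes.
Convert the elapsed time: 6830 seconds = 113.833 minutes.
Number of half-lives: n = 113.833/43.594 ≈ 2.6112.
Remaining = 27.75 × (1/2)^2.6112 = 27.75 × 0.16366 ≈ 4.5416 ng/mL.

4.54 ng/mL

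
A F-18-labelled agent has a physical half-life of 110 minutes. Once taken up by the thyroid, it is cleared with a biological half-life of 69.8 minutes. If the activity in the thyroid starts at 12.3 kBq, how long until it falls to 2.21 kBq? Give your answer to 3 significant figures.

106 minutes

1/t_eff = 1/t_phys + 1/t_biol = 1/110 + 1/69.8 = 0.023418 per minute.
t_eff = 110 × 69.8 / (110 + 69.8) ≈ 42.703 minutes.
n = log₂(12.3/2.21) ≈ 2.4765; t = 2.4765 × 42.703 ≈ 105.76 minutes.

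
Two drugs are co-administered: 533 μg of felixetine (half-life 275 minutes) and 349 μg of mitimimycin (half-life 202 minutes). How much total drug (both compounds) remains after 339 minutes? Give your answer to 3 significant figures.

336 μg

felixetine: 533 × (1/2)^(339/275) = 533 × (1/2)^1.2327 ≈ 226.8 μg.
mitimimycin: 349 × (1/2)^(339/202) = 349 × (1/2)^1.6782 ≈ 109.05 μg.
Total = 226.8 + 109.05 ≈ 335.85 μg.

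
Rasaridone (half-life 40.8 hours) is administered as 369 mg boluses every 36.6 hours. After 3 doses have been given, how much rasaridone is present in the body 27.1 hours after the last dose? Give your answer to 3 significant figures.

The 3 doses were given 100.3, 63.7, 27.1 hours ago.
Total = 369·(1/2)^(100.3/40.8) + 369·(1/2)^(63.7/40.8) + 369·(1/2)^(27.1/40.8)
      = 67.142 + 125.04 + 232.85 ≈ 425.03 mg.

425 mg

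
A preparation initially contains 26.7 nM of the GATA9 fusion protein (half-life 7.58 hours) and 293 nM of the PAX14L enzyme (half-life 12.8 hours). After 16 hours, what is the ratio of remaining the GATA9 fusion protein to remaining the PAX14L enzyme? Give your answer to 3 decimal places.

0.050

GATA9 fusion protein: 26.7 × (1/2)^(16/7.58) = 26.7 × (1/2)^2.1108 ≈ 6.1815 nM.
PAX14L enzyme: 293 × (1/2)^(16/12.8) = 293 × (1/2)^1.25 ≈ 123.19 nM.
Ratio ≈ 6.1815 / 123.19 ≈ 0.050178.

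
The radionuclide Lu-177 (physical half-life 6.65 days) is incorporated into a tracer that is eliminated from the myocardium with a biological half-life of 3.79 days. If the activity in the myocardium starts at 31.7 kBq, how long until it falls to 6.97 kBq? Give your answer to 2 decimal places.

5.28 days

1/t_eff = 1/t_phys + 1/t_biol = 1/6.65 + 1/3.79 = 0.41423 per day.
t_eff = 6.65 × 3.79 / (6.65 + 3.79) ≈ 2.4141 days.
n = log₂(31.7/6.97) ≈ 2.1853; t = 2.1853 × 2.4141 ≈ 5.2755 days.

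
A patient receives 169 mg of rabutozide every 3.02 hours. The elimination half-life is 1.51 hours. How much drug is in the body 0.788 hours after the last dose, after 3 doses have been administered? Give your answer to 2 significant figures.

150 mg

The 3 doses were given 6.828, 3.808, 0.788 hours ago.
Total = 169·(1/2)^(6.828/1.51) + 169·(1/2)^(3.808/1.51) + 169·(1/2)^(0.788/1.51)
      = 7.3565 + 29.426 + 117.7 ≈ 154.49 mg.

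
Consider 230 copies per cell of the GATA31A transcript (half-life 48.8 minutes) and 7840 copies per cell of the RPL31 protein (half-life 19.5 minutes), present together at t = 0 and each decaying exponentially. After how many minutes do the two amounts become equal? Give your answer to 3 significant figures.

165 minutes

Set 230·(1/2)^(t/48.8) = 7840·(1/2)^(t/19.5).
Taking log₂: log₂(230/7840) = t·(1/48.8 − 1/19.5).
log₂(0.029337) = -5.0911; 1/48.8 − 1/19.5 = -0.03079.
t = -5.0911 / -0.03079 ≈ 165.35 minutes.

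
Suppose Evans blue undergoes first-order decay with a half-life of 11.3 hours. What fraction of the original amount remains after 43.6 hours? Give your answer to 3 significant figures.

0.0689

n = 43.6/11.3 ≈ 3.8584 half-lives.
Fraction remaining = (1/2)^3.8584 ≈ 0.068945.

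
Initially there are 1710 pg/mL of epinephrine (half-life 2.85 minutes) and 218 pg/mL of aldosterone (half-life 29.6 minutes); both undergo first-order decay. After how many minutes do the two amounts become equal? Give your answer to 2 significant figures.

Set 1710·(1/2)^(t/2.85) = 218·(1/2)^(t/29.6).
Taking log₂: log₂(1710/218) = t·(1/2.85 − 1/29.6).
log₂(7.844) = 2.9716; 1/2.85 − 1/29.6 = 0.31709.
t = 2.9716 / 0.31709 ≈ 9.3714 minutes.

9.4 minutes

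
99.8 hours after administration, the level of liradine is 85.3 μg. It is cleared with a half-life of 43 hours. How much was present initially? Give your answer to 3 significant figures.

426 μg

Number of half-lives elapsed: n = 99.8/43 ≈ 2.3209.
A₀ = A × 2^n = 85.3 × 2^2.3209 = 85.3 × 4.9965 ≈ 426.21 μg.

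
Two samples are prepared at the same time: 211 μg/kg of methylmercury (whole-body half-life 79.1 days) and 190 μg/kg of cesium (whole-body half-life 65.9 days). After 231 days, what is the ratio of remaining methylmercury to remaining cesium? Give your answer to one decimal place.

1.7

methylmercury: 211 × (1/2)^(231/79.1) = 211 × (1/2)^2.9204 ≈ 27.872 μg/kg.
cesium: 190 × (1/2)^(231/65.9) = 190 × (1/2)^3.5053 ≈ 16.732 μg/kg.
Ratio ≈ 27.872 / 16.732 ≈ 1.6658.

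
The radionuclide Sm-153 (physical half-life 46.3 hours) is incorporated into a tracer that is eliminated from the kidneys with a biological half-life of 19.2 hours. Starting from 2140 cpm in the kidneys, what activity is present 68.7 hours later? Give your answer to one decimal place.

1/t_eff = 1/t_phys + 1/t_biol = 1/46.3 + 1/19.2 = 0.073682 per hour.
t_eff = 46.3 × 19.2 / (46.3 + 19.2) ≈ 13.572 hours.
Remaining = 2140 × (1/2)^(68.7/13.572) = 2140 × (1/2)^5.0619 ≈ 64.065 cpm.

64.1 cpm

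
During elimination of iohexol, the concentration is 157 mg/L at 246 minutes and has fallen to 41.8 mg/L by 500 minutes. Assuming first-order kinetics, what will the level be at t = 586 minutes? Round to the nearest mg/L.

Over Δt = 500 − 246 = 254 minutes, the level fell by a factor of 157/41.8 ≈ 3.756.
n = log₂(3.756) ≈ 1.9092 half-lives, so t½ = 254/1.9092 ≈ 133.04 minutes.
From t = 500 to t = 586: 41.8 × (1/2)^((586−500)/133.04) ≈ 26.705 mg/L.

27 mg/L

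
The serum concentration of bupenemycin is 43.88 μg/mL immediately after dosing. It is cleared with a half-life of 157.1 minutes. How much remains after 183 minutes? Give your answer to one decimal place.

Number of half-lives: n = 183/157.1 ≈ 1.1649.
Remaining = 43.88 × (1/2)^1.1649 = 43.88 × 0.44601 ≈ 19.571 μg/mL.

19.6 μg/mL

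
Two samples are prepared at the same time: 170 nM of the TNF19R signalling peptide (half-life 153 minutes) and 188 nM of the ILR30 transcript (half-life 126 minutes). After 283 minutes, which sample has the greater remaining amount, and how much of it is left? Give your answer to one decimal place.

TNF19R signalling peptide, 47.2 nM

TNF19R signalling peptide: 170 × (1/2)^1.8497 ≈ 47.167 nM.
ILR30 transcript: 188 × (1/2)^2.246 ≈ 39.631 nM.
TNF19R signalling peptide has more remaining, at ≈ 47.167 nM.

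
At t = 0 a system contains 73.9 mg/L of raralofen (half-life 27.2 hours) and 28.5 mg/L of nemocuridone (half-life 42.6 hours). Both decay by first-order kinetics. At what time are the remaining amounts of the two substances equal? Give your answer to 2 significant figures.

100 hours

Set 73.9·(1/2)^(t/27.2) = 28.5·(1/2)^(t/42.6).
Taking log₂: log₂(73.9/28.5) = t·(1/27.2 − 1/42.6).
log₂(2.593) = 1.3746; 1/27.2 − 1/42.6 = 0.013291.
t = 1.3746 / 0.013291 ≈ 103.43 hours.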